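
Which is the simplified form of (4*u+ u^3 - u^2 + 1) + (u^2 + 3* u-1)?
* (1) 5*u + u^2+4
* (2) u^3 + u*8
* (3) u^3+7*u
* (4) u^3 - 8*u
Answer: 3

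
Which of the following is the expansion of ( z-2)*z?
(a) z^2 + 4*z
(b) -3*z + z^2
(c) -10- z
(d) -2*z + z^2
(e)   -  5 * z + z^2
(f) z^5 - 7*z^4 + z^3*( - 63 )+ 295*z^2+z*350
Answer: d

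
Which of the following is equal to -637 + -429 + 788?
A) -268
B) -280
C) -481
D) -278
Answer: D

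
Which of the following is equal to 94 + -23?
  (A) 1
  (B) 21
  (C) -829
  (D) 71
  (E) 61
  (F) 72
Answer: D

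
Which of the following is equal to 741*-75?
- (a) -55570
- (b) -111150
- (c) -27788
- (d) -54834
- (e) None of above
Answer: e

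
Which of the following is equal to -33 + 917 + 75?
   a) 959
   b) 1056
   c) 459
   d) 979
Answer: a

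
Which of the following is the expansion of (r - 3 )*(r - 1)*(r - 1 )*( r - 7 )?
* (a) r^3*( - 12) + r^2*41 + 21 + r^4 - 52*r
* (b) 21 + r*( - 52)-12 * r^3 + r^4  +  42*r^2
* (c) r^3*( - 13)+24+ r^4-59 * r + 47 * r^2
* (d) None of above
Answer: b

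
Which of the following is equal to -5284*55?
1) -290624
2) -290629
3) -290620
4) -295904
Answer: 3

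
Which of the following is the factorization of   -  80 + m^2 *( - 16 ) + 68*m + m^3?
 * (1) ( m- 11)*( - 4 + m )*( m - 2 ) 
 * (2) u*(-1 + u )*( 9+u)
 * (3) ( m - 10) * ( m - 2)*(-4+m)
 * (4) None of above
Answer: 3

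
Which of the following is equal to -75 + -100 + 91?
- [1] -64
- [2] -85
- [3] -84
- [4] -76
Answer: 3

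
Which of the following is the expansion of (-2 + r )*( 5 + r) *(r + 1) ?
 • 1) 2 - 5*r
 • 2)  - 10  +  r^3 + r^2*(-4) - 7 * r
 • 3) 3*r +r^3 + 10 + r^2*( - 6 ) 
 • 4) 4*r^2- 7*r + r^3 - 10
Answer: 4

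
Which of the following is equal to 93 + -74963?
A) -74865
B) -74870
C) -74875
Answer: B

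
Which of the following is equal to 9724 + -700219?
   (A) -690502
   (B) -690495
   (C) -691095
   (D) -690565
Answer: B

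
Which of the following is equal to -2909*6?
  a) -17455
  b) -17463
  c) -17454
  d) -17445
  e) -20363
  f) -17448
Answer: c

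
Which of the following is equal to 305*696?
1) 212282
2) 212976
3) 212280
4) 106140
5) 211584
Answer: 3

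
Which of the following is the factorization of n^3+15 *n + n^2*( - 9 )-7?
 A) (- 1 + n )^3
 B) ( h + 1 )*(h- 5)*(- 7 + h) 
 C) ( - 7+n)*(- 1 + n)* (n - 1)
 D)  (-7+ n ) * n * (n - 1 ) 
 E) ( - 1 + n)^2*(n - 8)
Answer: C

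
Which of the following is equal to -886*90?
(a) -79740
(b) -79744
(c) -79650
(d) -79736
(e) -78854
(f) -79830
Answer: a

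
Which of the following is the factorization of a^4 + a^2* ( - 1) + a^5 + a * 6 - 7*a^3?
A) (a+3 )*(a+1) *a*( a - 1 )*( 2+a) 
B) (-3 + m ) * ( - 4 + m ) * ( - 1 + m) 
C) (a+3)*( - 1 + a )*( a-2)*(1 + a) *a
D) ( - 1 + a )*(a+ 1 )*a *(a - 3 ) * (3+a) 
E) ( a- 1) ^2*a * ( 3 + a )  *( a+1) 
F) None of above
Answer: C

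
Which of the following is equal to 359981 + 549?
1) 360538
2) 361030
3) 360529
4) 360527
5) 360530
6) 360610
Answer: 5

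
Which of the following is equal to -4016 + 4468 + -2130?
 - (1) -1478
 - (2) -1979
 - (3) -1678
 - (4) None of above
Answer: 3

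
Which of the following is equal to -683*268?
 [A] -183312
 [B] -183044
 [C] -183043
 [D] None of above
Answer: B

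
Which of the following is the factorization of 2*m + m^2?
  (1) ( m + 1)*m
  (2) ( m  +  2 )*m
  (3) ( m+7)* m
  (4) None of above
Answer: 2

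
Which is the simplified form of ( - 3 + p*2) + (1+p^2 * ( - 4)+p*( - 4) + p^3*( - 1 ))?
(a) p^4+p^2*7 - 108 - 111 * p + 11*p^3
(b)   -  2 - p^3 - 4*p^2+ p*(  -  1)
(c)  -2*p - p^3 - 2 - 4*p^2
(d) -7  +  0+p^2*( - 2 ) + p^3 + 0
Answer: c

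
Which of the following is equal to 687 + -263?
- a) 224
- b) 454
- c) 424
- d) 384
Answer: c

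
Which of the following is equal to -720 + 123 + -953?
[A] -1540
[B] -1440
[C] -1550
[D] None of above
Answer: C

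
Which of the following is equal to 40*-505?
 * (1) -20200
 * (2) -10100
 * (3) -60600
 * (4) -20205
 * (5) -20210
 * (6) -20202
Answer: 1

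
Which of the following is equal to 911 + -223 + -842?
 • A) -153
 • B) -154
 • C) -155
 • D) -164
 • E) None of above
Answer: B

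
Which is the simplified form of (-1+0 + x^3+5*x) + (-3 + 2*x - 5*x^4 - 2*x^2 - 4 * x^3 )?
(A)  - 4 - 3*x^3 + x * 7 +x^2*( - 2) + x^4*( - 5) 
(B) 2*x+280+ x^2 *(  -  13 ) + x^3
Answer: A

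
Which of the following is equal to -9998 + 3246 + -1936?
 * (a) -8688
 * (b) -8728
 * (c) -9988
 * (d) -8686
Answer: a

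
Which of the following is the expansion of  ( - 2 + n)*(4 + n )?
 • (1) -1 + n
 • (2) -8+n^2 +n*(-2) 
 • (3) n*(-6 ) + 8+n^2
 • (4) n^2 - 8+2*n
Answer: 4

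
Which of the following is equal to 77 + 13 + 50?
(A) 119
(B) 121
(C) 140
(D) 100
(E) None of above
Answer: C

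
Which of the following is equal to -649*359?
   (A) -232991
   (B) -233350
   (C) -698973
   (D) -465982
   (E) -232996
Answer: A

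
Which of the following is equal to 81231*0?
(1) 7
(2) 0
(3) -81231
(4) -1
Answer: 2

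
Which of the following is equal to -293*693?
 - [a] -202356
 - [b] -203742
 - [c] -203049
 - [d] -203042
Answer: c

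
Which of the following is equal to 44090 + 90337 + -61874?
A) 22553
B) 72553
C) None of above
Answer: B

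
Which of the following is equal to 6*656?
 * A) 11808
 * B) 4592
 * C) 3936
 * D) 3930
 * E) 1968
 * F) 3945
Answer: C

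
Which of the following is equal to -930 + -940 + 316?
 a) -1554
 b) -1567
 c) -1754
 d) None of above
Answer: a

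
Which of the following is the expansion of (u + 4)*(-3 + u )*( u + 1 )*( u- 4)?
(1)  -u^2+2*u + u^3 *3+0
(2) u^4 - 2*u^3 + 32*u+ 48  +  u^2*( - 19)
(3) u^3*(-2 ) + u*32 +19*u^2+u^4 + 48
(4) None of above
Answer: 2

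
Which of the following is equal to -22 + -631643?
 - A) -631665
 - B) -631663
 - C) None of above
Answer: A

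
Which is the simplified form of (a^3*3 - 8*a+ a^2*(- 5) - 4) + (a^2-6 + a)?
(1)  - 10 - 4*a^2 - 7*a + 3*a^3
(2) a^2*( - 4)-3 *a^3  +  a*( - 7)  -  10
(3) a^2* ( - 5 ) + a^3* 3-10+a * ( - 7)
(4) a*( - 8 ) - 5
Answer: 1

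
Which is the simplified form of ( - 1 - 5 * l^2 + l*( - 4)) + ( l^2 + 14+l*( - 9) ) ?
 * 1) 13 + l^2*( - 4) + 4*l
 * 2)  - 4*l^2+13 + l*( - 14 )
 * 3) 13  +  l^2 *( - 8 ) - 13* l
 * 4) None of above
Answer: 4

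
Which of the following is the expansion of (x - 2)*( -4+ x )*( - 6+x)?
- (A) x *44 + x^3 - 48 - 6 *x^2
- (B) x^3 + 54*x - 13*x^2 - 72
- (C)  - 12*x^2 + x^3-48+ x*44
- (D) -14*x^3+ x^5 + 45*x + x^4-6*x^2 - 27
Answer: C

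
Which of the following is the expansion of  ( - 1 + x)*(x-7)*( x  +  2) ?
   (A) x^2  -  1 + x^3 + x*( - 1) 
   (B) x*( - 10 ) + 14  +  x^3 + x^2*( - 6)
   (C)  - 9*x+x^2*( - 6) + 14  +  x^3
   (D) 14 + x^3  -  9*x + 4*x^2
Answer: C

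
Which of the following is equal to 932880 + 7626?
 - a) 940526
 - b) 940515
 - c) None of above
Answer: c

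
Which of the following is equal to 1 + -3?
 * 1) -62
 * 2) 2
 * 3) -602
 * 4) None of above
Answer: 4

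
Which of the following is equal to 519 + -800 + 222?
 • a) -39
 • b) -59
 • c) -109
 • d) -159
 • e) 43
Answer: b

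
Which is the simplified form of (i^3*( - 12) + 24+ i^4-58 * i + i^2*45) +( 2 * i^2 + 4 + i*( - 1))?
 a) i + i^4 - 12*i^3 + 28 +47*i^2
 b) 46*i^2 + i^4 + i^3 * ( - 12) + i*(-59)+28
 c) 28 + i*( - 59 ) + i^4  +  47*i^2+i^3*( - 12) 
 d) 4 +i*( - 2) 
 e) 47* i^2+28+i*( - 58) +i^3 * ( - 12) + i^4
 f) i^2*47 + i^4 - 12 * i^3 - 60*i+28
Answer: c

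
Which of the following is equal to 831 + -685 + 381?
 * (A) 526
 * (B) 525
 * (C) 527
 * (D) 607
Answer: C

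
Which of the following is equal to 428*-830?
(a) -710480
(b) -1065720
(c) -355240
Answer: c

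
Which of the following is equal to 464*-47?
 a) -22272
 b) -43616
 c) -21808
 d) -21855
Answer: c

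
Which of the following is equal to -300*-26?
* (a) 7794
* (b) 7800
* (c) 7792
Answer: b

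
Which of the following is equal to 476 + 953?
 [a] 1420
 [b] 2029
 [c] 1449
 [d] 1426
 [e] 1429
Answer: e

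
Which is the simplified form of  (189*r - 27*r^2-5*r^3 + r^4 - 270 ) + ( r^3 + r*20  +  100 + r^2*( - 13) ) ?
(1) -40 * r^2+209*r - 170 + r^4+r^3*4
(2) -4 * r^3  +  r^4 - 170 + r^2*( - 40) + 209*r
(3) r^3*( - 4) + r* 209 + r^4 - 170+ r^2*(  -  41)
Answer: 2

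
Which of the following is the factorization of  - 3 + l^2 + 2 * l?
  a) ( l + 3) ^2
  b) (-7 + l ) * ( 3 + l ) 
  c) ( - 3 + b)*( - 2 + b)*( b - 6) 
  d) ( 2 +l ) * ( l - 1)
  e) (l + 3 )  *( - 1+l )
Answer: e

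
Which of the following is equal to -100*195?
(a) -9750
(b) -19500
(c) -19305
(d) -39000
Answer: b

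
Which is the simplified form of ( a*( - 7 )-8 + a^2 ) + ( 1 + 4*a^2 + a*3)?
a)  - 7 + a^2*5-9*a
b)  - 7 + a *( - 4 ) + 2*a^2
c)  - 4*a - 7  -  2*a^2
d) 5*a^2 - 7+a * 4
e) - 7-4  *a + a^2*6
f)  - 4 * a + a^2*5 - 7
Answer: f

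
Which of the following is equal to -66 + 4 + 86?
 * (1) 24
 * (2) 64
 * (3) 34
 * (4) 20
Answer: 1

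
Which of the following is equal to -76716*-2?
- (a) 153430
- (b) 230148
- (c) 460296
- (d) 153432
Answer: d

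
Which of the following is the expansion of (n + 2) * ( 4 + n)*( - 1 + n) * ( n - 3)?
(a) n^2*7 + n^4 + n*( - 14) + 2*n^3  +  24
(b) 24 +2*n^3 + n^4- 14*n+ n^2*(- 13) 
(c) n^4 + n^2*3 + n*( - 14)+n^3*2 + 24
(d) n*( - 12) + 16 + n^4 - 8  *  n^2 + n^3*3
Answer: b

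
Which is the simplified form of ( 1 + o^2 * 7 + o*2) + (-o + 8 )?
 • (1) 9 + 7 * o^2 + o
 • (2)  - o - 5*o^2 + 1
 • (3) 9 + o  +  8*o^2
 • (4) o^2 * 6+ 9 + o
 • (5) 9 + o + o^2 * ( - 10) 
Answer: 1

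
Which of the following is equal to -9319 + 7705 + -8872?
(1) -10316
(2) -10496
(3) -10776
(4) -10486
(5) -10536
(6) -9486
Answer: 4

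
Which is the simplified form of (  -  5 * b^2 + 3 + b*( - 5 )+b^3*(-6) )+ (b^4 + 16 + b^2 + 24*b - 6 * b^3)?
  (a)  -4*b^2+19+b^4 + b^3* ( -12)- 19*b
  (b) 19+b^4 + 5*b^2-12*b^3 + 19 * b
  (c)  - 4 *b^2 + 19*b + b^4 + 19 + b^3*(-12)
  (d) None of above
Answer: c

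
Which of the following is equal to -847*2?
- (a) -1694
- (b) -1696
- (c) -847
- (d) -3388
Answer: a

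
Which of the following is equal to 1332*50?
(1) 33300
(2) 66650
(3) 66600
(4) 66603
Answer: 3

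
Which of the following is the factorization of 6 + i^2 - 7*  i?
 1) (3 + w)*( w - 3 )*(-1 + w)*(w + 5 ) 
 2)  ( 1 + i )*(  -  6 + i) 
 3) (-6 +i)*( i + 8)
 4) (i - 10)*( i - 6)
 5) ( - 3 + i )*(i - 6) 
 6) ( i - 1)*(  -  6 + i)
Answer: 6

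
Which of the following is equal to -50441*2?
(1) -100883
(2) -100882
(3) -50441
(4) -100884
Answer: 2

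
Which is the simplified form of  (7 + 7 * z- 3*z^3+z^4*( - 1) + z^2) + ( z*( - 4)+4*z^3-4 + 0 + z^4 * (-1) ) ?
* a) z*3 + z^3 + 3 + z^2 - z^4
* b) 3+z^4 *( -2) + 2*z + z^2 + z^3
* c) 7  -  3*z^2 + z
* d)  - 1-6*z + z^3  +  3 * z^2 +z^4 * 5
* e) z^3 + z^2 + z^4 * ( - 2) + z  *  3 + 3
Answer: e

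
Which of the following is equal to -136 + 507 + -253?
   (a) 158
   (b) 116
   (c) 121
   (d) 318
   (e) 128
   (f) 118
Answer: f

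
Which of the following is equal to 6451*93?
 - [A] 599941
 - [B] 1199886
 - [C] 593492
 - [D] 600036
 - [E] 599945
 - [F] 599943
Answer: F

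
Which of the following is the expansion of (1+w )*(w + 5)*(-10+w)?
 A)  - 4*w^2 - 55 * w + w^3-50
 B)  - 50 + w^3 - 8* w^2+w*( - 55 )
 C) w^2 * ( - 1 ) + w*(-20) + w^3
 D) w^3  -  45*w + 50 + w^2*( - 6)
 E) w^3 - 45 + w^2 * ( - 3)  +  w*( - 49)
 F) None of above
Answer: A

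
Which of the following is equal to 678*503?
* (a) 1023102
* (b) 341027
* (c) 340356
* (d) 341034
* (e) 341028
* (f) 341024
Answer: d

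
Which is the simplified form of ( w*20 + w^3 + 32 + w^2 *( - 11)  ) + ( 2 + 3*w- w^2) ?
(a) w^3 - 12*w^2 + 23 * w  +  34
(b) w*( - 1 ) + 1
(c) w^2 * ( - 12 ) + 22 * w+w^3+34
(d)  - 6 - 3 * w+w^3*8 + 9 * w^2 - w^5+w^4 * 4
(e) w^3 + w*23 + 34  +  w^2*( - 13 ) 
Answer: a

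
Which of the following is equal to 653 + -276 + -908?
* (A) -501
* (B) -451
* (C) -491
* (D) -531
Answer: D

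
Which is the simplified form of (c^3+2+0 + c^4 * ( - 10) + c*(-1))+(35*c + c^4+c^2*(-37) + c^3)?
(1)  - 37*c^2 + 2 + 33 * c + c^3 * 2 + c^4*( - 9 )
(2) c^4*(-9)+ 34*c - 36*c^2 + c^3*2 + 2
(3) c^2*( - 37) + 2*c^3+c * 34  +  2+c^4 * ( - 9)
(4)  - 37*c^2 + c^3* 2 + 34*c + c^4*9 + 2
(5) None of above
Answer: 3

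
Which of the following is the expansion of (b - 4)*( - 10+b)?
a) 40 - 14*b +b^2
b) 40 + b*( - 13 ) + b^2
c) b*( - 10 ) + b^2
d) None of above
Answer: a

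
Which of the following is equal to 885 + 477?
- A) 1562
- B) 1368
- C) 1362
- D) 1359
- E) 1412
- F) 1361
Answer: C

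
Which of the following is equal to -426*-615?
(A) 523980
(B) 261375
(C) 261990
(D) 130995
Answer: C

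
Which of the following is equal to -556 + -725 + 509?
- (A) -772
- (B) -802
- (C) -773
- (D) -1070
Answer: A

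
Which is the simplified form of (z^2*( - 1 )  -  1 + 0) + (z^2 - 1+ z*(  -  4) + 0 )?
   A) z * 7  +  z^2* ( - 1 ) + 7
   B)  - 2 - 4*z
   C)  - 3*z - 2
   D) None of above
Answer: B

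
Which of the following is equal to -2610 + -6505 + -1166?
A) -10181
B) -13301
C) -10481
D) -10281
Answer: D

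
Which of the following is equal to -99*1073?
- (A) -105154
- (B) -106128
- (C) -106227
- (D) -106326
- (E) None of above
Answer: C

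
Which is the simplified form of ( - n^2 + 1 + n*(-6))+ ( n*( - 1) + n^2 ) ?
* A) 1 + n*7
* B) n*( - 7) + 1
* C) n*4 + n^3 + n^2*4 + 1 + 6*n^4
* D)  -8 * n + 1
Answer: B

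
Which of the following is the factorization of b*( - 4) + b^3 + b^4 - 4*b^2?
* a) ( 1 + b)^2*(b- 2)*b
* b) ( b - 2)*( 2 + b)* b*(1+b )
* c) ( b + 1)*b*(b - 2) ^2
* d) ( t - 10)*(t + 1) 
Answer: b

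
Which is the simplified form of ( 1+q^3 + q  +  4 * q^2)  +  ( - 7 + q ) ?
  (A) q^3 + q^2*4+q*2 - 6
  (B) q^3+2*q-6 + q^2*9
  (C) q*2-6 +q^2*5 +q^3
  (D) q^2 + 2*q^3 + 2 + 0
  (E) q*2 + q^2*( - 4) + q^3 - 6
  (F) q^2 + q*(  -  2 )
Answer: A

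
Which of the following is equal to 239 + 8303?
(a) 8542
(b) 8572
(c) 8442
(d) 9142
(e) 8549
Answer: a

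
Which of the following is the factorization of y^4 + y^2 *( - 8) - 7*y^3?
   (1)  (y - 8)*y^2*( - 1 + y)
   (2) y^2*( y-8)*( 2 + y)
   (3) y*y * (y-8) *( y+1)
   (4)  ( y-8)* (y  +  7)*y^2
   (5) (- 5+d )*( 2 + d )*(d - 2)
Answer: 3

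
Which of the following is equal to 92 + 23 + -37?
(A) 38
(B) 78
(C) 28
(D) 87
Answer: B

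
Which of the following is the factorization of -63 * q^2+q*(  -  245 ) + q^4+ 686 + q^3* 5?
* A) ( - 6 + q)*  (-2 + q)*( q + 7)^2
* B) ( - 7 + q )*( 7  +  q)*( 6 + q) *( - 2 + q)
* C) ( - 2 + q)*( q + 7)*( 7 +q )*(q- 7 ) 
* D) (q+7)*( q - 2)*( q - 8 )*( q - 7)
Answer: C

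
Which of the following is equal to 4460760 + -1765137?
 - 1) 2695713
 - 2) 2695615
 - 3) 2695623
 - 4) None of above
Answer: 3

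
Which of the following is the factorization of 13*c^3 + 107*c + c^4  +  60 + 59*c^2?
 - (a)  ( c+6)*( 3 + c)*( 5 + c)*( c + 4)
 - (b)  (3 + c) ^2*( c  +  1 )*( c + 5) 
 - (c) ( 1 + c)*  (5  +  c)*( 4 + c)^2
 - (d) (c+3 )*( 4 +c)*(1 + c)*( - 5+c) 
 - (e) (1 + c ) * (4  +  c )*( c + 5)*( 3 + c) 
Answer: e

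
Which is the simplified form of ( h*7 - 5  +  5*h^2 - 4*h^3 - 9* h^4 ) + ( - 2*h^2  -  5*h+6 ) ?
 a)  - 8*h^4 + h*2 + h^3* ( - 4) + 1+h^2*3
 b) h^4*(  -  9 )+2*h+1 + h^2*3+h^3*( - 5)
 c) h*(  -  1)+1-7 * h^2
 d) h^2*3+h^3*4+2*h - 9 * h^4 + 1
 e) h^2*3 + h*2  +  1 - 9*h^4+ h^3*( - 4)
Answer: e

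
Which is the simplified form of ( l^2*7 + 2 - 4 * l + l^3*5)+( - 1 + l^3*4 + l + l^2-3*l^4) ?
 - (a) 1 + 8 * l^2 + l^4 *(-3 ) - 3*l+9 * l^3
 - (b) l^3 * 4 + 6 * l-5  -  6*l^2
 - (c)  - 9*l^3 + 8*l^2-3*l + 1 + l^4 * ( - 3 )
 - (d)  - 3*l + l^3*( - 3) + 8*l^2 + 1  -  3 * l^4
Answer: a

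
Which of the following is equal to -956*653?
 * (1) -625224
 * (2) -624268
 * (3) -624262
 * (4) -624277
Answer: 2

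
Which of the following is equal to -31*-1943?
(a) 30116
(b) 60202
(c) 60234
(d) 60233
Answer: d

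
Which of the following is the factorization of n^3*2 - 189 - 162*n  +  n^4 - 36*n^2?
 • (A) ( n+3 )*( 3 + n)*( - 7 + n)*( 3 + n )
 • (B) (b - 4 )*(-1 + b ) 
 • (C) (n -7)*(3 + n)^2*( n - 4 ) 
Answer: A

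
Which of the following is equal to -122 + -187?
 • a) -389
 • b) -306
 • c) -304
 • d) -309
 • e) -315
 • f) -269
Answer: d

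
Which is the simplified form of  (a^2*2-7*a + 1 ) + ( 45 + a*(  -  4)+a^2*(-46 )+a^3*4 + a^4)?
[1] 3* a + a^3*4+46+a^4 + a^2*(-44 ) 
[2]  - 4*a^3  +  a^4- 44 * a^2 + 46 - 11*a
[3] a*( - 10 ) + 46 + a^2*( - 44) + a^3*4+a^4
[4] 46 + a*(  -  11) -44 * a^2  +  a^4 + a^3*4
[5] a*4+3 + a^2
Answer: 4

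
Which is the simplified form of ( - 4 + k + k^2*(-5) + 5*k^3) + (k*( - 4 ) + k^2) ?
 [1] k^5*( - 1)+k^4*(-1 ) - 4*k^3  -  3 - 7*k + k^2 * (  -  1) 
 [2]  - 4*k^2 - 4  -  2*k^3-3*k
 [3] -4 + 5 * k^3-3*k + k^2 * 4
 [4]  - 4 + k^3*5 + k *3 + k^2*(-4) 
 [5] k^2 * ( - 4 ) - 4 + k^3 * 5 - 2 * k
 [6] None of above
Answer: 6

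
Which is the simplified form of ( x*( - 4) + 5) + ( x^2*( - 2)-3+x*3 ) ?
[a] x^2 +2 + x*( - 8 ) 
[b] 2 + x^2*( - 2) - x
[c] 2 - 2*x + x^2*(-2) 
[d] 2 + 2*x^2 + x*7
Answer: b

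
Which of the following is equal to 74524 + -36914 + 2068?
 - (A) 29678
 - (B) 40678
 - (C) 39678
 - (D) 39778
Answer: C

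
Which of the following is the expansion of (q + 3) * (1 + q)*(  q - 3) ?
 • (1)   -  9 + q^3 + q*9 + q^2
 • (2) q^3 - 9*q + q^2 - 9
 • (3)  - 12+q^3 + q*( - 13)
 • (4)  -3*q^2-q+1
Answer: 2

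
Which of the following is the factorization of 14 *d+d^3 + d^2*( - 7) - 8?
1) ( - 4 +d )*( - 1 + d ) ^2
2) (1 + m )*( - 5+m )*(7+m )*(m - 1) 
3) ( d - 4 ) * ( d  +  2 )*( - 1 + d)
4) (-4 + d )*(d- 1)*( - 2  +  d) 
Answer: 4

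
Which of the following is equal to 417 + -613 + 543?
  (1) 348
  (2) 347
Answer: 2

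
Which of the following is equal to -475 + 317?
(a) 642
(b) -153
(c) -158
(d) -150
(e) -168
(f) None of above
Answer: c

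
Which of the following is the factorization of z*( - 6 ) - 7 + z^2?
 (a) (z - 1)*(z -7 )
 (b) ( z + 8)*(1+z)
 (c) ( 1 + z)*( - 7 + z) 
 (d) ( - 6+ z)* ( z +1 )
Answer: c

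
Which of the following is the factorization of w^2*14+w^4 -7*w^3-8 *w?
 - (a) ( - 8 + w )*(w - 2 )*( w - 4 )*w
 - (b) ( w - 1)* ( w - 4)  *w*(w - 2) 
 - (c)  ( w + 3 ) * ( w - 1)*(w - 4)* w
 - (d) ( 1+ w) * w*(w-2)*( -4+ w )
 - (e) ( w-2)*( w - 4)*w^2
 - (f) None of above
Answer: b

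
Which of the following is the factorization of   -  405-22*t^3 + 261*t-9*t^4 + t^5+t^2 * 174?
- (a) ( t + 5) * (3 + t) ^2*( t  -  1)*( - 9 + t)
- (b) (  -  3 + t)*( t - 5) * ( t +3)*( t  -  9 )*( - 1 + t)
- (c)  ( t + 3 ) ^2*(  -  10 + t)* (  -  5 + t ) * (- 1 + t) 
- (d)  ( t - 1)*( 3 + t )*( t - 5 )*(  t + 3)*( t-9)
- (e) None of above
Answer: d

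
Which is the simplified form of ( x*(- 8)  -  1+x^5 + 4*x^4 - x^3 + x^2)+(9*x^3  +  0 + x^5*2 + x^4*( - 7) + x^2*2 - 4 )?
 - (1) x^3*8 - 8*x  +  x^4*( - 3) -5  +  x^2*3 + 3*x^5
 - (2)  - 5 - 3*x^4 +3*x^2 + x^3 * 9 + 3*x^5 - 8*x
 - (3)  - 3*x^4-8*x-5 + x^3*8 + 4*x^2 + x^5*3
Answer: 1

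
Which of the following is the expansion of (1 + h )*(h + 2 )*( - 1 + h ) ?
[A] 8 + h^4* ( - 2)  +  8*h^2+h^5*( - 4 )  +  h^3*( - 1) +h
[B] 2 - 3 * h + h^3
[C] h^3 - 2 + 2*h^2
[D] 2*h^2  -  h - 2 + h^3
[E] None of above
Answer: D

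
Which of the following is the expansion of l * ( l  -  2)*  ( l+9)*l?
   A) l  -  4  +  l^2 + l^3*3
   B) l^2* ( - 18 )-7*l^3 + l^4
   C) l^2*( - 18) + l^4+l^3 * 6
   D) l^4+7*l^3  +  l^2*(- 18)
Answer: D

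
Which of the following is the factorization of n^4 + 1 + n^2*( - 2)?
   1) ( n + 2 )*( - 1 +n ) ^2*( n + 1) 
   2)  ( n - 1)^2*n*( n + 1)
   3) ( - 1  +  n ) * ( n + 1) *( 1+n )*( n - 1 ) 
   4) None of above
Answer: 3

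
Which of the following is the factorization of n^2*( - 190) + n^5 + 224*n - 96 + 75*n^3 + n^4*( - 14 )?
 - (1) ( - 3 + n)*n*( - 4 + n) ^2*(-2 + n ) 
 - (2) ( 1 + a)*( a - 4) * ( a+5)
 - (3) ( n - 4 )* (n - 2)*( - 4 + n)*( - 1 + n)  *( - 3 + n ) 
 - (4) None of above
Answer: 3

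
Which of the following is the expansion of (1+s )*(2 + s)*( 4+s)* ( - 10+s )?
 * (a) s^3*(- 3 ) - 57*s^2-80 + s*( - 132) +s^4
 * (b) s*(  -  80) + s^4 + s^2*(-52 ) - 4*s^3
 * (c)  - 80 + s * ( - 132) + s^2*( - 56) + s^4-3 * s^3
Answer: c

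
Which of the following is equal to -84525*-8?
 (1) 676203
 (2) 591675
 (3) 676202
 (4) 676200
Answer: 4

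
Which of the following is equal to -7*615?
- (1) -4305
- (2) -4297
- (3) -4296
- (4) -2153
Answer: 1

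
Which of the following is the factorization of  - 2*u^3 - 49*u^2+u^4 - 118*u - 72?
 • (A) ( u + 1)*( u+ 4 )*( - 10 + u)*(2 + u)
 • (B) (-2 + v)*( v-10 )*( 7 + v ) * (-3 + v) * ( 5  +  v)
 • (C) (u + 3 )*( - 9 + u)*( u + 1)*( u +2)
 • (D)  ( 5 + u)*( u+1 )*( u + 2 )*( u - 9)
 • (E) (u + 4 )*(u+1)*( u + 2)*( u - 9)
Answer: E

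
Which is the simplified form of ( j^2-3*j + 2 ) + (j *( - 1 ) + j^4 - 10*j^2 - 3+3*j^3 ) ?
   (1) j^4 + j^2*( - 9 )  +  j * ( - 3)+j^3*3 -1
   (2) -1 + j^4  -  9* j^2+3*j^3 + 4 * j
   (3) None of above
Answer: 3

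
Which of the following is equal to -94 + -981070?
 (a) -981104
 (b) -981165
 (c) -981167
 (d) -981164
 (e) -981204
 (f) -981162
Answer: d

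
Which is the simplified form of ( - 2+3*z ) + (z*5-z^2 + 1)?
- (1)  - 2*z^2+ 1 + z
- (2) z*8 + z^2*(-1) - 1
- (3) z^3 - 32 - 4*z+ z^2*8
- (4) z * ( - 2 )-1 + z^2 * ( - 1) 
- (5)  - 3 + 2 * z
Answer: 2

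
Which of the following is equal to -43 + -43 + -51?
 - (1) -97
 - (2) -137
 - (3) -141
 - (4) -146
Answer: 2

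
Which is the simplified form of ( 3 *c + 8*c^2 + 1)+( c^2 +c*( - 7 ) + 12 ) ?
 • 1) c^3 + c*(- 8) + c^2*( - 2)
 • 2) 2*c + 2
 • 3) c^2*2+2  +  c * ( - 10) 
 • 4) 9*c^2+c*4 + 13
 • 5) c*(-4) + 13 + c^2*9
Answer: 5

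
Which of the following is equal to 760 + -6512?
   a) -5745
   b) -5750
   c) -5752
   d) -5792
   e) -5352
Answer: c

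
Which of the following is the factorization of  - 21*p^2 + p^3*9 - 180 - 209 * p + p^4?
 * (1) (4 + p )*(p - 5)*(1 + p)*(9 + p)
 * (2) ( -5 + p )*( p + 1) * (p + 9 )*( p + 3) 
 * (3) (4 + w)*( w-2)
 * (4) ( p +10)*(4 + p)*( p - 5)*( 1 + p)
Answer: 1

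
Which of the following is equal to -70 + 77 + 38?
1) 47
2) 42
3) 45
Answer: 3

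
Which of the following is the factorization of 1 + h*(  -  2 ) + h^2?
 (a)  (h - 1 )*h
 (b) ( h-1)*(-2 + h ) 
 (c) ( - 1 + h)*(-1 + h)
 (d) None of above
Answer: c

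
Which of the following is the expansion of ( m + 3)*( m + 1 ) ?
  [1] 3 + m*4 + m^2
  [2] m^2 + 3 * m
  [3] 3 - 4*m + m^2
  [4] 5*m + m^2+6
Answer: 1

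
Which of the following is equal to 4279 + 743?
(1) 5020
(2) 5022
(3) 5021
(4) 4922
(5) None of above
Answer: 2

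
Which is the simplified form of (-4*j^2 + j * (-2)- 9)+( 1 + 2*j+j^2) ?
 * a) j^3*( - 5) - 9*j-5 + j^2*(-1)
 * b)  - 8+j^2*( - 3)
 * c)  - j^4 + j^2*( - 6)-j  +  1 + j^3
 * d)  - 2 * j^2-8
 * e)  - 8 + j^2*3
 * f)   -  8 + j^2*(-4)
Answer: b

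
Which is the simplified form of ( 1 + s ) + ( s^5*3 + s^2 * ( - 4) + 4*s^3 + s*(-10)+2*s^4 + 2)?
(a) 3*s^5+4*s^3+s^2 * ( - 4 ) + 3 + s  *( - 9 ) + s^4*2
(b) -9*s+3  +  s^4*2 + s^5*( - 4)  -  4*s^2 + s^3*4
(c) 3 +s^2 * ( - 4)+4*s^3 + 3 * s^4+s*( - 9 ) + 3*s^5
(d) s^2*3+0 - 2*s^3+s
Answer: a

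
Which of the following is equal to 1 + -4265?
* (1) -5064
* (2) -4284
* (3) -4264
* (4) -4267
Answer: 3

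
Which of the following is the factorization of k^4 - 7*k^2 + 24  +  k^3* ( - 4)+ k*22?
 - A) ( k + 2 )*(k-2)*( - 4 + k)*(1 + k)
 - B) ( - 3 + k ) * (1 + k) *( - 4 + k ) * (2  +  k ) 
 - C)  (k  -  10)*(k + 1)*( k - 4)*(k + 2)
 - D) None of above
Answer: B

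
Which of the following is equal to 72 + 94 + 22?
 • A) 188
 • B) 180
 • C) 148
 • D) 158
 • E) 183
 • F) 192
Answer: A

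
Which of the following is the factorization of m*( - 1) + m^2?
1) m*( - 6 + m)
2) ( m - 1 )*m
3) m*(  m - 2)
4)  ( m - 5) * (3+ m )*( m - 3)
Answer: 2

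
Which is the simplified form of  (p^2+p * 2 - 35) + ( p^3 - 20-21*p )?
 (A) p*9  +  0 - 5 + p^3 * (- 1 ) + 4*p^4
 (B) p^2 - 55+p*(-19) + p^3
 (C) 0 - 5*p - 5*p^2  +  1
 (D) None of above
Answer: B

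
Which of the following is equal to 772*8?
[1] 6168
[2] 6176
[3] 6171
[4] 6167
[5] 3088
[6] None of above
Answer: 2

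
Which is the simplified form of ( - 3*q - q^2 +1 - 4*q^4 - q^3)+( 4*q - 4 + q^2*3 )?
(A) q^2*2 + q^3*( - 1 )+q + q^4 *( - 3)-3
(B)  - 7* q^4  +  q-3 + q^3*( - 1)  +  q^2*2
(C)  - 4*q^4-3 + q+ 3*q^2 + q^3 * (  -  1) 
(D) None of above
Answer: D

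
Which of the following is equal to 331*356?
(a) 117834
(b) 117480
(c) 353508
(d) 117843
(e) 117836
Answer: e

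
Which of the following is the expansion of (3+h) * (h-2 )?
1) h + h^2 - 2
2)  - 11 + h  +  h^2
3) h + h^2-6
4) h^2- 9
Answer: 3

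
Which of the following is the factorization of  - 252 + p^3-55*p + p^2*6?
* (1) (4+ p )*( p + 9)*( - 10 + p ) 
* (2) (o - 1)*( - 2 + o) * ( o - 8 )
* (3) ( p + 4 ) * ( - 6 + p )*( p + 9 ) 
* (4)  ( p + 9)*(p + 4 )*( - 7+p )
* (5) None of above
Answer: 4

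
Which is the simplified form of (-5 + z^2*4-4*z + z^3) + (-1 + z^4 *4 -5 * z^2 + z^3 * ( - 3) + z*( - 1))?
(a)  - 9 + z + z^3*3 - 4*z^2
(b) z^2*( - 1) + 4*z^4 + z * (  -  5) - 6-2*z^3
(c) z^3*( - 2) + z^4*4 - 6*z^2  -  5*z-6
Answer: b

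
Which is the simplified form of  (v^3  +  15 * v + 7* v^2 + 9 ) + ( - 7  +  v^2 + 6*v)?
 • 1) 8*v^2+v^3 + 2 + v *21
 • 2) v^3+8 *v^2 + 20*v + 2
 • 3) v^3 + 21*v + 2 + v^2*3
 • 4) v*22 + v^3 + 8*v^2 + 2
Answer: 1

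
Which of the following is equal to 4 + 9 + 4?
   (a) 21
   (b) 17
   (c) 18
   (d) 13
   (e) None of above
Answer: b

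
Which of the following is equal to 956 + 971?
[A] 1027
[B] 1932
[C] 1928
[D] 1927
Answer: D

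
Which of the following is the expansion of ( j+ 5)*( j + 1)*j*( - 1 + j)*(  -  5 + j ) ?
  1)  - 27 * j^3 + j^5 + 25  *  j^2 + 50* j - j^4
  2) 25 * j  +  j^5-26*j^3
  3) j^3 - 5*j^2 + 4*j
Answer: 2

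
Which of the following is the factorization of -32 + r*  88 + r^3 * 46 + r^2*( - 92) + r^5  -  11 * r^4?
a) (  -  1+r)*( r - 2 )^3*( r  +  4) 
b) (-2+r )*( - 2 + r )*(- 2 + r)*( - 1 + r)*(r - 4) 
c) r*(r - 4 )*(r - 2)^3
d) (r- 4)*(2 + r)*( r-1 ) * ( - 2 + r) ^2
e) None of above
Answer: b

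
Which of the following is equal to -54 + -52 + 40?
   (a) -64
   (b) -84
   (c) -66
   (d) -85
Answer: c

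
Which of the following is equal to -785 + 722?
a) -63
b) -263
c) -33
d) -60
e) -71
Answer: a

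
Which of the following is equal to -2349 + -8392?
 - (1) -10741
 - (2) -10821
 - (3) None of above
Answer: 1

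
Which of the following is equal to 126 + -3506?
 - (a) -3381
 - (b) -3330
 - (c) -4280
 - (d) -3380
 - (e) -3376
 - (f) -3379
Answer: d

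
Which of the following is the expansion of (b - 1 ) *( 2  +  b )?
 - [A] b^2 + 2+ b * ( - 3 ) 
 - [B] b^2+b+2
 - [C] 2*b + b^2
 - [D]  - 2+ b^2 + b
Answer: D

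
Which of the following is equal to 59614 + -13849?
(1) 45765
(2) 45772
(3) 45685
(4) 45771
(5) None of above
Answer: 1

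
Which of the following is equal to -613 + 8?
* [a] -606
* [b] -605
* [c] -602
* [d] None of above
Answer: b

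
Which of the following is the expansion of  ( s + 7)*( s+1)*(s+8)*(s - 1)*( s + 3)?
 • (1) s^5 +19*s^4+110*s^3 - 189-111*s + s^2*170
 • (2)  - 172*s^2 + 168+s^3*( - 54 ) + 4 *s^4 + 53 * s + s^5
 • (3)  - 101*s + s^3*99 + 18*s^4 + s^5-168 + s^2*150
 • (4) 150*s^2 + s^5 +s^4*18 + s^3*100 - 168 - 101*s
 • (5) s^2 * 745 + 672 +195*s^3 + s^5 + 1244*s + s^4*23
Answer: 4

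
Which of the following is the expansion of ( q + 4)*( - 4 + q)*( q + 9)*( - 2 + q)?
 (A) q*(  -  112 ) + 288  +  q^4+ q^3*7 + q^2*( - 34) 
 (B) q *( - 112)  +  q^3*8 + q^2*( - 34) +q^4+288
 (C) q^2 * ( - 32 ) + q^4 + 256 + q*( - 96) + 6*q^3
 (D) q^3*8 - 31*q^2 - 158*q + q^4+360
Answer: A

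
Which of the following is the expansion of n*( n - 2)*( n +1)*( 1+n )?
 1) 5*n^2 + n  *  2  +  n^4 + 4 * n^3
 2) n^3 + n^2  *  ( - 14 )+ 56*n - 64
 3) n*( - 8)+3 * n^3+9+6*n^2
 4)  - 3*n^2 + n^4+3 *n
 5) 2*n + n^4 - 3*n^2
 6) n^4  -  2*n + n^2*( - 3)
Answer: 6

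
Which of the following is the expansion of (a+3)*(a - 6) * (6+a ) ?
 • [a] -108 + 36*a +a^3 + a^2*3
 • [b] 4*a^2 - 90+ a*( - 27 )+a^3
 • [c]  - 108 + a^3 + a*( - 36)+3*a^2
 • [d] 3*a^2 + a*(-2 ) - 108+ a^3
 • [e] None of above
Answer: c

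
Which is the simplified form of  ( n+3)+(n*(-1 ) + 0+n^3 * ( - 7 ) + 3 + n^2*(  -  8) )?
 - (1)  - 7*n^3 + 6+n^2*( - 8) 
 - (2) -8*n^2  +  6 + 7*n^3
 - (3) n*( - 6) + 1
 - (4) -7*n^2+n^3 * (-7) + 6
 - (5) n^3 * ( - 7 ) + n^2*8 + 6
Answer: 1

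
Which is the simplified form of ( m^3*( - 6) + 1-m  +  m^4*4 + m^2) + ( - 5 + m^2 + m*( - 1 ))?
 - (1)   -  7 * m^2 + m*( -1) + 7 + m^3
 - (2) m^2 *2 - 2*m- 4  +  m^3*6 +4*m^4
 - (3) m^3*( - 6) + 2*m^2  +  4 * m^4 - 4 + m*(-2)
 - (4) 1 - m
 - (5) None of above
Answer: 3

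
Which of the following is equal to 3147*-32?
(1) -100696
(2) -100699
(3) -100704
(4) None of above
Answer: 3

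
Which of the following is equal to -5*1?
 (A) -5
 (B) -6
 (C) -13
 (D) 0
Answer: A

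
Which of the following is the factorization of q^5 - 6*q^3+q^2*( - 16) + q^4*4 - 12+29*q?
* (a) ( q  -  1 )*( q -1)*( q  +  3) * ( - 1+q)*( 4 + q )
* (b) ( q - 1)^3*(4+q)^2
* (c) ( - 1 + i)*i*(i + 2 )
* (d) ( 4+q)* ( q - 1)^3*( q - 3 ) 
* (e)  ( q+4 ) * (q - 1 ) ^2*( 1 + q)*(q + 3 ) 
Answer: a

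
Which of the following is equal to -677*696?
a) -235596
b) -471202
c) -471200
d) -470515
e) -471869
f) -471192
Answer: f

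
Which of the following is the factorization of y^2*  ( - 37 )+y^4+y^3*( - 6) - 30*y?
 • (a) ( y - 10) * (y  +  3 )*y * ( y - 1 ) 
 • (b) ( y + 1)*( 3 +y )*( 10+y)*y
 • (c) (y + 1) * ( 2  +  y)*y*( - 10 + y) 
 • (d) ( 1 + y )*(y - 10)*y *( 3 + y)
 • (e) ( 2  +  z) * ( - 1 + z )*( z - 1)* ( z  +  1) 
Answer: d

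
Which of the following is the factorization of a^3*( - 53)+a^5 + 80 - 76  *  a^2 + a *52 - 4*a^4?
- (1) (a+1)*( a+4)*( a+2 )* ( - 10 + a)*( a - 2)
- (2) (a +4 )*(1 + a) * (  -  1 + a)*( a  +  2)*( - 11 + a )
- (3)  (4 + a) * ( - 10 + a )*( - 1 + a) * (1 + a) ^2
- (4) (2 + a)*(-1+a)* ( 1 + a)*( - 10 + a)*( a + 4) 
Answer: 4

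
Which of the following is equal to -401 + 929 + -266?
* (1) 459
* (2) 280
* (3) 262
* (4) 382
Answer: 3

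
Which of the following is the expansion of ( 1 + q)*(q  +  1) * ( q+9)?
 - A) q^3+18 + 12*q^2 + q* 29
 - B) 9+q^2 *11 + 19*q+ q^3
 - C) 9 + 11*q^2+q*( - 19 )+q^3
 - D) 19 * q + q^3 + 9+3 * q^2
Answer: B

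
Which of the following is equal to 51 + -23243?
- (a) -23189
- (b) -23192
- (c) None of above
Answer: b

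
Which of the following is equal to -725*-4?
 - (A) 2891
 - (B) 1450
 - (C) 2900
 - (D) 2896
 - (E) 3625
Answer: C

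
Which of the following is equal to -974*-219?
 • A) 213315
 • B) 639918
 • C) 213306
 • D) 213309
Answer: C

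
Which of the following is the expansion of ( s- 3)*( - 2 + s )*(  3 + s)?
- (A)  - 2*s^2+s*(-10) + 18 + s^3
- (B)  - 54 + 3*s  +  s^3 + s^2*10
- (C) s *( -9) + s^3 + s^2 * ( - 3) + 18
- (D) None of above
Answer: D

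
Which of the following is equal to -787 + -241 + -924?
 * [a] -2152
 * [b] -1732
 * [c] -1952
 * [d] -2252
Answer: c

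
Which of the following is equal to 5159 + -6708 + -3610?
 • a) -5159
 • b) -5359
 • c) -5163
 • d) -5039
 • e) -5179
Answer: a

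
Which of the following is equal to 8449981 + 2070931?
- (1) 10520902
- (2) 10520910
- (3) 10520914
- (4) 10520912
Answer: 4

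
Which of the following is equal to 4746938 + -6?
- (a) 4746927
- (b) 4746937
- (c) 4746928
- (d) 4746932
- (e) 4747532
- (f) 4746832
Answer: d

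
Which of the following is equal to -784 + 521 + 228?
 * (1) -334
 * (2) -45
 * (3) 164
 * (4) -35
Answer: 4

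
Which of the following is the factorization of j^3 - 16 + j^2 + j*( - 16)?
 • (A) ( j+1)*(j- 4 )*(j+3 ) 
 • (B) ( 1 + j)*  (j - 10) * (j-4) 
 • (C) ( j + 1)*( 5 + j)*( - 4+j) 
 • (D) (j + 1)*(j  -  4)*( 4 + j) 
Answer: D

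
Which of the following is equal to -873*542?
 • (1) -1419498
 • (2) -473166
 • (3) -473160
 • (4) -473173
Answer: 2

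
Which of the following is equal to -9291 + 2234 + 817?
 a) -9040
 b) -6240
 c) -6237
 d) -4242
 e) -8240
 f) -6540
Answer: b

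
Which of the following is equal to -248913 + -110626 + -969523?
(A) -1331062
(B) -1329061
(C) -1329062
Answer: C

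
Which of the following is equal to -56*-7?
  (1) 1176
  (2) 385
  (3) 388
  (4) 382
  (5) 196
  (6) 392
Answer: 6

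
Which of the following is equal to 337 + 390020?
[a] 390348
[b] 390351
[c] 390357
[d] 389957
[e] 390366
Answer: c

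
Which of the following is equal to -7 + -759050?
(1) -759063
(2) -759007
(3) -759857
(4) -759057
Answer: 4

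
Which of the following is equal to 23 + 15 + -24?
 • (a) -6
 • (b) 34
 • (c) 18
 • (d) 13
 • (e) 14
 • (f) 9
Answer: e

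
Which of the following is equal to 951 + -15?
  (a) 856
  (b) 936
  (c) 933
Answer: b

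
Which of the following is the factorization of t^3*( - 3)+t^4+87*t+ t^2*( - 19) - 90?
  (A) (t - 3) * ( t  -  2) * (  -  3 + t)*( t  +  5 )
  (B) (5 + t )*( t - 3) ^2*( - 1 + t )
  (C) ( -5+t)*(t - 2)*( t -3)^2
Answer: A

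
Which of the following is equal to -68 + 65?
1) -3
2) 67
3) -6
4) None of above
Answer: 1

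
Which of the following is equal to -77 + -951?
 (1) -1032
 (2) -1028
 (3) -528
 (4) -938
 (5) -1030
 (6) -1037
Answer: 2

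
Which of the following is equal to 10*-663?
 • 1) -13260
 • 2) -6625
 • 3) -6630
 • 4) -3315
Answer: 3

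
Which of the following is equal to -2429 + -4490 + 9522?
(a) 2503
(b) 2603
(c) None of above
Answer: b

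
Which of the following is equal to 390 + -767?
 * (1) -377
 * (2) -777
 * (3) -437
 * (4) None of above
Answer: 1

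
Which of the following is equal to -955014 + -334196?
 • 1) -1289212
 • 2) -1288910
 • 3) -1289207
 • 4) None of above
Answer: 4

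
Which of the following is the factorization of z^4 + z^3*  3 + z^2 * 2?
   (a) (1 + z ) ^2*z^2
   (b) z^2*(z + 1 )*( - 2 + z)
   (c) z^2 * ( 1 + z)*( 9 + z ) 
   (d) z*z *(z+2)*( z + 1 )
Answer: d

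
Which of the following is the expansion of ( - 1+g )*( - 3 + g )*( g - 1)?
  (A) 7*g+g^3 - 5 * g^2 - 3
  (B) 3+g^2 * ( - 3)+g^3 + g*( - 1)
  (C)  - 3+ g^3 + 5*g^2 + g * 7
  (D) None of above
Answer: A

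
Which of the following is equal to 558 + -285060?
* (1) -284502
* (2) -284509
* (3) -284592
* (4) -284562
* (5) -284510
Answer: 1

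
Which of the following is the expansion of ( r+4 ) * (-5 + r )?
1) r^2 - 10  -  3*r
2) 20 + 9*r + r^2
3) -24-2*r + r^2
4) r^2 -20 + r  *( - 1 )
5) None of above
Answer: 4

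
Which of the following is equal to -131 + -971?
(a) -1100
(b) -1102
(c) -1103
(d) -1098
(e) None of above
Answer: b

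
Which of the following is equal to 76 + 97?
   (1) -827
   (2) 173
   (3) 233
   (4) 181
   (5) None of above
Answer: 2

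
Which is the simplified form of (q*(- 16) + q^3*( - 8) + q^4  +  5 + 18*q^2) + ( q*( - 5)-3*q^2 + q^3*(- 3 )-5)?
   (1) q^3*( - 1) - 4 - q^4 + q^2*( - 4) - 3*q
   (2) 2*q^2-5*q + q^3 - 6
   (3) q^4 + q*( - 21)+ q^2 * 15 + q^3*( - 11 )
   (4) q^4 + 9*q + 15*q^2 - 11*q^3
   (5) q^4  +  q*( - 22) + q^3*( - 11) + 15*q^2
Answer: 3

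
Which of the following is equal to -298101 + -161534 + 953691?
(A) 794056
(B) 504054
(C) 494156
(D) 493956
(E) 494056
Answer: E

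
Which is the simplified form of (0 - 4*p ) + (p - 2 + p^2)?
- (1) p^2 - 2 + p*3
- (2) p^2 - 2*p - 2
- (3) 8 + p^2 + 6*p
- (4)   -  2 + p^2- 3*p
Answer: 4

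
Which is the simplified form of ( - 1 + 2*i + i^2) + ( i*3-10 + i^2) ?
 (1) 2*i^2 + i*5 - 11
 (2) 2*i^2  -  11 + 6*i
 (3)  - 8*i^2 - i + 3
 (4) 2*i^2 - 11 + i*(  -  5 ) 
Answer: 1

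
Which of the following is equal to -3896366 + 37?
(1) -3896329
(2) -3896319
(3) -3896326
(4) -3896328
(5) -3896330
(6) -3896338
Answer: 1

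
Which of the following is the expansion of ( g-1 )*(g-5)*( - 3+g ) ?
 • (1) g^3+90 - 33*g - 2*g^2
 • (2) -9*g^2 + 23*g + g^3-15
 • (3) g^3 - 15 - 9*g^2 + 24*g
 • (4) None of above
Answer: 2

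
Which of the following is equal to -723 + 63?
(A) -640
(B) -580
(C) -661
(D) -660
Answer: D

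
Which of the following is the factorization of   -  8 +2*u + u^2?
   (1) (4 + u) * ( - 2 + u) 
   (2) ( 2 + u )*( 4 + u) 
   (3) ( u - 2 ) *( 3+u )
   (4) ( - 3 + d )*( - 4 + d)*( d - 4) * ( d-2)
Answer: 1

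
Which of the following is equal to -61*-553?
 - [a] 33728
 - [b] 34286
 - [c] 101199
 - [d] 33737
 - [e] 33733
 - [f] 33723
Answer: e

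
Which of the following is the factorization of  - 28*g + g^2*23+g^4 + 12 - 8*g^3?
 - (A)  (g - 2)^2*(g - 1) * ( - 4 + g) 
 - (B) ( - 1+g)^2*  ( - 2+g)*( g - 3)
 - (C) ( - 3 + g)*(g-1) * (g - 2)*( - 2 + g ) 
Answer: C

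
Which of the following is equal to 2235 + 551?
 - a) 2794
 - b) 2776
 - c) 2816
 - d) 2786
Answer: d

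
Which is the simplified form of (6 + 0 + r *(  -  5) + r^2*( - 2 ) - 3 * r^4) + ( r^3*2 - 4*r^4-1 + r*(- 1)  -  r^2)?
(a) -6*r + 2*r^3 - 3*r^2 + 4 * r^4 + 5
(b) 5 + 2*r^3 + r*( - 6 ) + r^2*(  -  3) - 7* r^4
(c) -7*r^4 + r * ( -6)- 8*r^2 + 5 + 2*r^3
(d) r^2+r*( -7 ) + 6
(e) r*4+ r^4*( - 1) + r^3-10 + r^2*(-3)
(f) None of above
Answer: b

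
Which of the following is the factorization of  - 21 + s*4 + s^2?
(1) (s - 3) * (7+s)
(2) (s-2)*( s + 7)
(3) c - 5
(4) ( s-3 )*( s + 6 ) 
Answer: 1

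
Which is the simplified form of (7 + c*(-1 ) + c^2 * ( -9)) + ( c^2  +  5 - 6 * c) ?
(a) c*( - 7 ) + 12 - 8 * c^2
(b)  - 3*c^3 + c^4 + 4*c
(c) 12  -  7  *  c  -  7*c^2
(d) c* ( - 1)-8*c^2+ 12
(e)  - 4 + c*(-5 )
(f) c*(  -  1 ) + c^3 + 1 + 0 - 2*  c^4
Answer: a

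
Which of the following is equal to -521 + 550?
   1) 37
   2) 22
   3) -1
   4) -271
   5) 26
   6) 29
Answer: 6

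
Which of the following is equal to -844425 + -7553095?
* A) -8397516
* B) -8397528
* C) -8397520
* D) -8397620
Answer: C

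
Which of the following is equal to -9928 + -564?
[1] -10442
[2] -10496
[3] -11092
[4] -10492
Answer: 4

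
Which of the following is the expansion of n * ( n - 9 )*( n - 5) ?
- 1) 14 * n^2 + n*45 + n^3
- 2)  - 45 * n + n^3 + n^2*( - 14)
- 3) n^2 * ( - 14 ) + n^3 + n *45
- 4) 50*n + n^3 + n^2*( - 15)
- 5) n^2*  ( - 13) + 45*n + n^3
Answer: 3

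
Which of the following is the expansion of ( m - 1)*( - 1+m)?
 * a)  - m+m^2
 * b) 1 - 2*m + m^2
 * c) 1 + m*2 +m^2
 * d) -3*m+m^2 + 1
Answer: b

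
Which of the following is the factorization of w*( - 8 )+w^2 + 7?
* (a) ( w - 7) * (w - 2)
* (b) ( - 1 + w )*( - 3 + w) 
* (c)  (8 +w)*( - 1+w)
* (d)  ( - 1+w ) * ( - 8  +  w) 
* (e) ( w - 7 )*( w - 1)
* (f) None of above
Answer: e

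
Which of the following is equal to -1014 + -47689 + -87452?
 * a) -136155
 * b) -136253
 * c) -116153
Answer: a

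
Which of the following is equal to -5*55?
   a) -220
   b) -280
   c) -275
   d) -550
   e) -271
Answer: c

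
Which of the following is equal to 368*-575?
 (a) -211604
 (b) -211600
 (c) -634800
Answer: b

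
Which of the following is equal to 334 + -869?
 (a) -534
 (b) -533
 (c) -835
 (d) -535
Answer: d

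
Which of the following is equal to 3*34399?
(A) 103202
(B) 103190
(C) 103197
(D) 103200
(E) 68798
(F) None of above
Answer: C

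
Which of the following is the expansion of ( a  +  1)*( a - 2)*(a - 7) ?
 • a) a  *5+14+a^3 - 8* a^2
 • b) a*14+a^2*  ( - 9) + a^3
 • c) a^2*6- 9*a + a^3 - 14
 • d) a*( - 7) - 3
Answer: a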